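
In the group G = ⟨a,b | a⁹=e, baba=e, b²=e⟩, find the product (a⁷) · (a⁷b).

Compute (a⁷) · (a⁷b) by multiplying left to right and reducing via the relations at each step:
  (a⁷) · a⁷ = a⁵
  (a⁵) · b = a⁵b

Answer: a⁵b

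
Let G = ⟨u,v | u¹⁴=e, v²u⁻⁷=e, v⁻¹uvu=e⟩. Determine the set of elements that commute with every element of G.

An element z ∈ Z(G) iff z commutes with every generator.
For example u⁷ is central: (u⁷)·u = u⁸ = u·(u⁷); (u⁷)·v = v⁻¹ = v·(u⁷).
Whereas u ∉ Z(G) since u·v = uv ≠ u⁶v⁻¹ = v·u.
Checking each of the 28 elements this way gives Z(G) = {e, u⁷}, of order 2.

Answer: {e, u⁷}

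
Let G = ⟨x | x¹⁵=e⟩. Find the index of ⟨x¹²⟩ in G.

First find ord(x¹²) by computing successive powers:
  (x¹²)¹ = x¹², (x¹²)² = x⁹, (x¹²)³ = x⁶, (x¹²)⁴ = x³, (x¹²)⁵ = e.
So |⟨x¹²⟩| = ord(x¹²) = 5. With |G| = 15, by Lagrange [G : ⟨x¹²⟩] = 15/5 = 3.

Answer: 3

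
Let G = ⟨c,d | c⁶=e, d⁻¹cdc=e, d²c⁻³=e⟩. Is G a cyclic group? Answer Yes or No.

Every cyclic group is abelian. But c·d = cd while d·c = c²d⁻¹, so c·d ≠ d·c and G is not abelian. Hence G is not cyclic.

Answer: No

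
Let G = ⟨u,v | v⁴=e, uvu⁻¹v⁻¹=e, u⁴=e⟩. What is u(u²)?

Compute u · (u²) by multiplying left to right and reducing via the relations at each step:
  u · u² = u³

Answer: u³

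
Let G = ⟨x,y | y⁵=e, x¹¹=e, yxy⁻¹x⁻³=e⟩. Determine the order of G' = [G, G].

G' = [G, G] is generated by all commutators. The generator-pair commutators are: [x, y] = x⁹.
The subgroup they normally generate is {e, x, x², x³, x⁴, x⁵, x⁶, x⁷, x⁸, x⁹, x¹⁰}, of order 11.
Check: |G/G'| = 55/11 = 5 is the order of the abelianisation.

Answer: 11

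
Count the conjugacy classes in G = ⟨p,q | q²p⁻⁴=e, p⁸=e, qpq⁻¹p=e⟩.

The conjugacy classes (representative and size) are:
  [e] (size 1), [p⁷] (size 2), [p²] (size 2), [p⁵] (size 2), [p⁴] (size 1), [p²q⁻¹] (size 4), [p³q] (size 4).
Class equation: 1 + 2 + 2 + 2 + 1 + 4 + 4 = 16 = |G|. So G has 7 conjugacy classes.

Answer: 7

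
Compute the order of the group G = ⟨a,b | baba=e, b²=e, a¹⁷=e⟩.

Enumerate words in the generators, reducing via the relations: the distinct elements are
  {a, b, e, ab, a², a³, a⁴, a⁵, a⁶, a⁷, a⁸, a⁹, a²b, a³b, a¹², a¹³, a¹¹, a¹⁰, a¹⁴, a¹⁵, a¹⁶, a⁴b, a⁵b, a⁶b, a⁷b, a⁸b, a⁹b, a¹²b, a¹³b, a¹¹b, a¹⁰b, a¹⁴b, a¹⁵b, a¹⁶b}.
No further products give new elements, so |G| = 34.

Answer: 34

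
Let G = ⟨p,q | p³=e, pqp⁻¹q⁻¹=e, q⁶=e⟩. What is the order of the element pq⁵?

Compute successive powers until reaching e:
  (pq⁵)¹ = pq⁵, (pq⁵)² = p²q⁴, (pq⁵)³ = q³, (pq⁵)⁴ = pq², (pq⁵)⁵ = p²q, (pq⁵)⁶ = e.
The smallest positive k with (pq⁵)ᵏ = e is 6.

Answer: 6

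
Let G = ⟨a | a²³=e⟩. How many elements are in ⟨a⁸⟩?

|⟨a⁸⟩| equals the order of a⁸. Compute successive powers until reaching e:
  (a⁸)¹ = a⁸, (a⁸)² = a¹⁶, (a⁸)³ = a, (a⁸)⁴ = a⁹, (a⁸)⁵ = a¹⁷, (a⁸)⁶ = a², (a⁸)⁷ = a¹⁰, (a⁸)⁸ = a¹⁸, (a⁸)⁹ = a³, (a⁸)¹⁰ = a¹¹, (a⁸)¹¹ = a¹⁹, (a⁸)¹² = a⁴, (a⁸)¹³ = a¹², (a⁸)¹⁴ = a²⁰, (a⁸)¹⁵ = a⁵, (a⁸)¹⁶ = a¹³, (a⁸)¹⁷ = a²¹, (a⁸)¹⁸ = a⁶, (a⁸)¹⁹ = a¹⁴, (a⁸)²⁰ = a²², (a⁸)²¹ = a⁷, (a⁸)²² = a¹⁵, (a⁸)²³ = e.
The smallest positive k with (a⁸)ᵏ = e is 23, so |⟨a⁸⟩| = 23.

Answer: 23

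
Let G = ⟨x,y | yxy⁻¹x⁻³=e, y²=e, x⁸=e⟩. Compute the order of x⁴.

Compute successive powers until reaching e:
  (x⁴)¹ = x⁴, (x⁴)² = e.
The smallest positive k with (x⁴)ᵏ = e is 2.

Answer: 2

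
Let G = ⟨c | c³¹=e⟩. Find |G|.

G is generated by a single element, so G is cyclic. The relator gives c³¹ = e and no smaller power is forced to be e, so the 31 powers {c, e, c², c³, c⁴, c⁵, c⁶, c⁷, c⁸, c⁹, c²², c²³, c²¹, c²⁰, c²⁴, c²⁵, c²⁶, c²⁷, c²⁸, c²⁹, c³⁰, c¹², c¹³, c¹¹, c¹⁰, c¹⁴, c¹⁵, c¹⁶, c¹⁷, c¹⁸, c¹⁹} are distinct. Hence |G| = 31.

Answer: 31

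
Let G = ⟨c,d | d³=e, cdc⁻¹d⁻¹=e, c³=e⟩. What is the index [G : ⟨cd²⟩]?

First find ord(cd²) by computing successive powers:
  (cd²)¹ = cd², (cd²)² = c²d, (cd²)³ = e.
So |⟨cd²⟩| = ord(cd²) = 3. With |G| = 9, by Lagrange [G : ⟨cd²⟩] = 9/3 = 3.

Answer: 3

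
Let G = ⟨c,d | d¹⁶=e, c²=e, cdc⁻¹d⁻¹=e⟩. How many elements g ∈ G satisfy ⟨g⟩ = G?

⟨g⟩ = G would require ord(g) = |G| = 32, but the maximum element order in G is 16 < 32. So G is not cyclic and no single element generates it: the count is 0.

Answer: 0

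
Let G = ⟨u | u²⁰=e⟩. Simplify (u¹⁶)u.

Compute (u¹⁶) · u by multiplying left to right and reducing via the relations at each step:
  (u¹⁶) · u = u¹⁷

Answer: u¹⁷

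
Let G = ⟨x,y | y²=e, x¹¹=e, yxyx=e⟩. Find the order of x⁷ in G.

Compute successive powers until reaching e:
  (x⁷)¹ = x⁷, (x⁷)² = x³, (x⁷)³ = x¹⁰, (x⁷)⁴ = x⁶, (x⁷)⁵ = x², (x⁷)⁶ = x⁹, (x⁷)⁷ = x⁵, (x⁷)⁸ = x, (x⁷)⁹ = x⁸, (x⁷)¹⁰ = x⁴, (x⁷)¹¹ = e.
The smallest positive k with (x⁷)ᵏ = e is 11.

Answer: 11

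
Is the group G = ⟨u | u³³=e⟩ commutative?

G has a single generator, so G is cyclic and hence abelian.

Answer: Yes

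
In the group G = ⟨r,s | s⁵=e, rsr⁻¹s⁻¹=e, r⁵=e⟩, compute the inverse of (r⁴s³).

The order of (r⁴s³) is 5 (smallest k with (r⁴s³)ᵏ = e), so (r⁴s³)⁻¹ = (r⁴s³)⁴ = rs².
Check: (r⁴s³) · (rs²) → (r⁴s³) · r = s³;   (s³) · s² = e, giving e as required.

Answer: rs²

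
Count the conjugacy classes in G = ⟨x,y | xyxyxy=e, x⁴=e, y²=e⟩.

The conjugacy classes (representative and size) are:
  [e] (size 1), [x³] (size 6), [x²yx²y] (size 3), [xyx³] (size 6), [yx³] (size 8).
Class equation: 1 + 6 + 3 + 6 + 8 = 24 = |G|. So G has 5 conjugacy classes.

Answer: 5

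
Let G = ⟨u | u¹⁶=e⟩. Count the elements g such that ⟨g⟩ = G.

G is cyclic of order 16. An element generates G iff its order is 16, and a cyclic group of order 16 has exactly φ(16) = 8 such elements.

Answer: 8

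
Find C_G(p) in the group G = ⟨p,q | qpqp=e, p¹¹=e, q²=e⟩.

⟨p⟩ ⊆ C_G(p) since powers of p commute with p; so |C_G(p)| ≥ |⟨p⟩| = 11.
By orbit–stabilizer, |C_G(p)| = |G| / |conj. class of p| = 22 / 2 = 11.
The 11 elements commuting with p are {e, p, p², p³, p⁴, p⁵, p⁶, p⁷, p⁸, p⁹, p¹⁰}.

Answer: {e, p, p², p³, p⁴, p⁵, p⁶, p⁷, p⁸, p⁹, p¹⁰}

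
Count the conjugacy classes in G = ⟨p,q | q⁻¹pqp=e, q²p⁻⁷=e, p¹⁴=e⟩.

The conjugacy classes (representative and size) are:
  [e] (size 1), [p¹³] (size 2), [p¹²] (size 2), [p¹¹] (size 2), [p⁴] (size 2), [p⁵] (size 2), [p⁸] (size 2), [p⁷] (size 1), [p⁵q⁻¹] (size 7), [p⁵q] (size 7).
Class equation: 1 + 2 + 2 + 2 + 2 + 2 + 2 + 1 + 7 + 7 = 28 = |G|. So G has 10 conjugacy classes.

Answer: 10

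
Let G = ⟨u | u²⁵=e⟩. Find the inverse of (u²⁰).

The order of (u²⁰) is 5 (smallest k with (u²⁰)ᵏ = e), so (u²⁰)⁻¹ = (u²⁰)⁴ = u⁵.
Check: (u²⁰) · (u⁵) → (u²⁰) · u⁵ = e, giving e as required.

Answer: u⁵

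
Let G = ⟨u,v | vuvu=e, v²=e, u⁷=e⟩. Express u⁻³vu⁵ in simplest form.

Multiply left to right, reducing at each step:
  (u⁴) · v = u⁴v
  (u⁴v) · u⁵ = u⁶v

Answer: u⁶v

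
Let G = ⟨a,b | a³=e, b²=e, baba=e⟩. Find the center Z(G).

An element z ∈ Z(G) iff z commutes with every generator.
For example e is central: e·a = a = a·e; e·b = b = b·e.
Whereas a ∉ Z(G) since a·b = ab ≠ a²b = b·a.
Checking each of the 6 elements this way gives Z(G) = {e}, of order 1.

Answer: {e}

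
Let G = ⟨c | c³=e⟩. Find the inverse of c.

The order of c is 3 (smallest k with cᵏ = e), so c⁻¹ = c² = c².
Check: c · (c²) → c · c² = e, giving e as required.

Answer: c²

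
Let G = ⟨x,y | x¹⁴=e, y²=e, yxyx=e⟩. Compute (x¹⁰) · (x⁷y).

Compute (x¹⁰) · (x⁷y) by multiplying left to right and reducing via the relations at each step:
  (x¹⁰) · x⁷ = x³
  (x³) · y = x³y

Answer: x³y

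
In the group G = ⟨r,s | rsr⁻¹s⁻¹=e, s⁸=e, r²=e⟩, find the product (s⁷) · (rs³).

Compute (s⁷) · (rs³) by multiplying left to right and reducing via the relations at each step:
  (s⁷) · r = rs⁷
  (rs⁷) · s³ = rs²

Answer: rs²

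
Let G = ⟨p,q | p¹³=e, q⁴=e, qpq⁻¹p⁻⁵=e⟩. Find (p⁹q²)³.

Compute successive powers of (p⁹q²), reducing at each step:
  (p⁹q²)²: (p⁹q²) · p⁹ = q²;   (q²) · q² = e
  (p⁹q²)³: e · p⁹ = p⁹;   (p⁹) · q² = p⁹q²

Answer: p⁹q²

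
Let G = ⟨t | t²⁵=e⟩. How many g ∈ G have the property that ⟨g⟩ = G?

G is cyclic of order 25. An element generates G iff its order is 25, and a cyclic group of order 25 has exactly φ(25) = 20 such elements.

Answer: 20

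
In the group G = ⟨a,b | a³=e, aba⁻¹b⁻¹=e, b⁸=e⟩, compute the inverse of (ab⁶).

The order of (ab⁶) is 12 (smallest k with (ab⁶)ᵏ = e), so (ab⁶)⁻¹ = (ab⁶)¹¹ = a²b².
Check: (ab⁶) · (a²b²) → (ab⁶) · a² = b⁶;   (b⁶) · b² = e, giving e as required.

Answer: a²b²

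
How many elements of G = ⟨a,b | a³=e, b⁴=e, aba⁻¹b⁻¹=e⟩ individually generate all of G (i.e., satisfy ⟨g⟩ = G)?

G is cyclic of order 12. An element generates G iff its order is 12, and a cyclic group of order 12 has exactly φ(12) = 4 such elements.

Answer: 4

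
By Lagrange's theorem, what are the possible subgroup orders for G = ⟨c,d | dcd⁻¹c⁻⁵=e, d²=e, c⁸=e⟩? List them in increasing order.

|G| = 16 = 2⁴. By Lagrange's theorem the order of any subgroup divides 16; the divisors of 16 are 1, 2, 4, 8, 16.

Answer: 1, 2, 4, 8, 16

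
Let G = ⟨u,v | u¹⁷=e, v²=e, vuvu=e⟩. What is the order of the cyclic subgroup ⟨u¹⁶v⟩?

|⟨u¹⁶v⟩| equals the order of u¹⁶v. Compute successive powers until reaching e:
  (u¹⁶v)¹ = u¹⁶v, (u¹⁶v)² = e.
The smallest positive k with (u¹⁶v)ᵏ = e is 2, so |⟨u¹⁶v⟩| = 2.

Answer: 2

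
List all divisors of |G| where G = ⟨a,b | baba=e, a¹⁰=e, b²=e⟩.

|G| = 20 = 2² · 5. By Lagrange's theorem the order of any subgroup divides 20; the divisors of 20 are 1, 2, 4, 5, 10, 20.

Answer: 1, 2, 4, 5, 10, 20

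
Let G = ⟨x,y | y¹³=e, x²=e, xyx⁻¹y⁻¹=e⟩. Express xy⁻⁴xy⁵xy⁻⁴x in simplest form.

Multiply left to right, reducing at each step:
  x · y⁻⁴ = xy⁹
  (xy⁹) · x = y⁹
  (y⁹) · y⁵ = y
  y · x = xy
  (xy) · y⁻⁴ = xy¹⁰
  (xy¹⁰) · x = y¹⁰

Answer: y¹⁰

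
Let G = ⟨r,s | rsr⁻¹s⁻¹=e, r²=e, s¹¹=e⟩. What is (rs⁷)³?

Compute successive powers of (rs⁷), reducing at each step:
  (rs⁷)²: (rs⁷) · r = s⁷;   (s⁷) · s⁷ = s³
  (rs⁷)³: (s³) · r = rs³;   (rs³) · s⁷ = rs¹⁰

Answer: rs¹⁰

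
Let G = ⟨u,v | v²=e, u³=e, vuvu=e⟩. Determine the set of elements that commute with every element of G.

An element z ∈ Z(G) iff z commutes with every generator.
For example e is central: e·u = u = u·e; e·v = v = v·e.
Whereas u ∉ Z(G) since u·v = uv ≠ u²v = v·u.
Checking each of the 6 elements this way gives Z(G) = {e}, of order 1.

Answer: {e}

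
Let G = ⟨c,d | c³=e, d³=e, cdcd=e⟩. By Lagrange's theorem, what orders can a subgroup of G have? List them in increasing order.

|G| = 12 = 2² · 3. By Lagrange's theorem the order of any subgroup divides 12; the divisors of 12 are 1, 2, 3, 4, 6, 12.

Answer: 1, 2, 3, 4, 6, 12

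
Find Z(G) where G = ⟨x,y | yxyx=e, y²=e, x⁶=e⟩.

An element z ∈ Z(G) iff z commutes with every generator.
For example x³ is central: (x³)·x = x⁴ = x·(x³); (x³)·y = x³y = y·(x³).
Whereas x ∉ Z(G) since x·y = xy ≠ x⁵y = y·x.
Checking each of the 12 elements this way gives Z(G) = {e, x³}, of order 2.

Answer: {e, x³}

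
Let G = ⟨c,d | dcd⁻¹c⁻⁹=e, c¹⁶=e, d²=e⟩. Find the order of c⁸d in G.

Compute successive powers until reaching e:
  (c⁸d)¹ = c⁸d, (c⁸d)² = e.
The smallest positive k with (c⁸d)ᵏ = e is 2.

Answer: 2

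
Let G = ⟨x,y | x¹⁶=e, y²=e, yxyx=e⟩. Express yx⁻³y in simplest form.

Multiply left to right, reducing at each step:
  y · x⁻³ = x³y
  (x³y) · y = x³

Answer: x³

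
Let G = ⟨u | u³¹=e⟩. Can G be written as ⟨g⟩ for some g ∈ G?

|G| = 31. The element u has order 31 (its powers give 31 distinct elements), so ⟨u⟩ = G and G is cyclic.

Answer: Yes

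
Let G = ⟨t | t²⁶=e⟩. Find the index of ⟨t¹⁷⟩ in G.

First find ord(t¹⁷) by computing successive powers:
  (t¹⁷)¹ = t¹⁷, (t¹⁷)² = t⁸, (t¹⁷)³ = t²⁵, (t¹⁷)⁴ = t¹⁶, (t¹⁷)⁵ = t⁷, (t¹⁷)⁶ = t²⁴, (t¹⁷)⁷ = t¹⁵, (t¹⁷)⁸ = t⁶, (t¹⁷)⁹ = t²³, (t¹⁷)¹⁰ = t¹⁴, (t¹⁷)¹¹ = t⁵, (t¹⁷)¹² = t²², (t¹⁷)¹³ = t¹³, (t¹⁷)¹⁴ = t⁴, (t¹⁷)¹⁵ = t²¹, (t¹⁷)¹⁶ = t¹², (t¹⁷)¹⁷ = t³, (t¹⁷)¹⁸ = t²⁰, (t¹⁷)¹⁹ = t¹¹, (t¹⁷)²⁰ = t², (t¹⁷)²¹ = t¹⁹, (t¹⁷)²² = t¹⁰, (t¹⁷)²³ = t, (t¹⁷)²⁴ = t¹⁸, (t¹⁷)²⁵ = t⁹, (t¹⁷)²⁶ = e.
So |⟨t¹⁷⟩| = ord(t¹⁷) = 26. With |G| = 26, by Lagrange [G : ⟨t¹⁷⟩] = 26/26 = 1.

Answer: 1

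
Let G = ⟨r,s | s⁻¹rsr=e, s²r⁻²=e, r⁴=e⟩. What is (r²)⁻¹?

The order of (r²) is 2 (smallest k with (r²)ᵏ = e), so (r²)⁻¹ = (r²)¹ = r².
Check: (r²) · (r²) → (r²) · r² = e, giving e as required.

Answer: r²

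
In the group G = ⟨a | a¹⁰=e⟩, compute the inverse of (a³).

The order of (a³) is 10 (smallest k with (a³)ᵏ = e), so (a³)⁻¹ = (a³)⁹ = a⁷.
Check: (a³) · (a⁷) → (a³) · a⁷ = e, giving e as required.

Answer: a⁷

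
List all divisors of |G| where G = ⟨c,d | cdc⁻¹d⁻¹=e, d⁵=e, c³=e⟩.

|G| = 15 = 3 · 5. By Lagrange's theorem the order of any subgroup divides 15; the divisors of 15 are 1, 3, 5, 15.

Answer: 1, 3, 5, 15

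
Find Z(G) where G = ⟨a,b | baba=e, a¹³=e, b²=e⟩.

An element z ∈ Z(G) iff z commutes with every generator.
For example e is central: e·a = a = a·e; e·b = b = b·e.
Whereas a ∉ Z(G) since a·b = ab ≠ a¹²b = b·a.
Checking each of the 26 elements this way gives Z(G) = {e}, of order 1.

Answer: {e}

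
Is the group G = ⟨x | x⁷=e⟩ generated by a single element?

|G| = 7. The element x has order 7 (its powers give 7 distinct elements), so ⟨x⟩ = G and G is cyclic.

Answer: Yes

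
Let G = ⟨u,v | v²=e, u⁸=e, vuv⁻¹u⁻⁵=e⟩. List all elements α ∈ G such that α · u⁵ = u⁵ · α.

⟨u⁵⟩ ⊆ C_G(u⁵) since powers of u⁵ commute with u⁵; so |C_G(u⁵)| ≥ |⟨u⁵⟩| = 8.
By orbit–stabilizer, |C_G(u⁵)| = |G| / |conj. class of u⁵| = 16 / 2 = 8.
The 8 elements commuting with u⁵ are {e, u, u², u³, u⁴, u⁵, u⁶, u⁷}.

Answer: {e, u, u², u³, u⁴, u⁵, u⁶, u⁷}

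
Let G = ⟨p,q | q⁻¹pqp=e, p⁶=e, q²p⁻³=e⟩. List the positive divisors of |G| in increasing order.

|G| = 12 = 2² · 3. By Lagrange's theorem the order of any subgroup divides 12; the divisors of 12 are 1, 2, 3, 4, 6, 12.

Answer: 1, 2, 3, 4, 6, 12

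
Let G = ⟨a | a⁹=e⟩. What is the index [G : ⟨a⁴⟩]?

First find ord(a⁴) by computing successive powers:
  (a⁴)¹ = a⁴, (a⁴)² = a⁸, (a⁴)³ = a³, (a⁴)⁴ = a⁷, (a⁴)⁵ = a², (a⁴)⁶ = a⁶, (a⁴)⁷ = a, (a⁴)⁸ = a⁵, (a⁴)⁹ = e.
So |⟨a⁴⟩| = ord(a⁴) = 9. With |G| = 9, by Lagrange [G : ⟨a⁴⟩] = 9/9 = 1.

Answer: 1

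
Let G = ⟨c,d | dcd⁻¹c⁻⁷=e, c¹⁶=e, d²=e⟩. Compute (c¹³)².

Compute successive powers of (c¹³), reducing at each step:
  (c¹³)²: (c¹³) · c¹³ = c¹⁰

Answer: c¹⁰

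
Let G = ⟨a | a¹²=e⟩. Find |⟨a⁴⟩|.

|⟨a⁴⟩| equals the order of a⁴. Compute successive powers until reaching e:
  (a⁴)¹ = a⁴, (a⁴)² = a⁸, (a⁴)³ = e.
The smallest positive k with (a⁴)ᵏ = e is 3, so |⟨a⁴⟩| = 3.

Answer: 3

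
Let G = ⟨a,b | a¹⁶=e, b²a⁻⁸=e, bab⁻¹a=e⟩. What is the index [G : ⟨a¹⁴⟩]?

First find ord(a¹⁴) by computing successive powers:
  (a¹⁴)¹ = a¹⁴, (a¹⁴)² = a¹², (a¹⁴)³ = a¹⁰, (a¹⁴)⁴ = a⁸, (a¹⁴)⁵ = a⁶, (a¹⁴)⁶ = a⁴, (a¹⁴)⁷ = a², (a¹⁴)⁸ = e.
So |⟨a¹⁴⟩| = ord(a¹⁴) = 8. With |G| = 32, by Lagrange [G : ⟨a¹⁴⟩] = 32/8 = 4.

Answer: 4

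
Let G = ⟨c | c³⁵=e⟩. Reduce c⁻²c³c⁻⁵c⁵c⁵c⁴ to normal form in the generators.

Multiply left to right, reducing at each step:
  (c³³) · c³ = c
  c · c⁻⁵ = c³¹
  (c³¹) · c⁵ = c
  c · c⁵ = c⁶
  (c⁶) · c⁴ = c¹⁰

Answer: c¹⁰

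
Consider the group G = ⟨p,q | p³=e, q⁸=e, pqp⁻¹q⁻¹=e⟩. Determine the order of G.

Enumerate words in the generators, reducing via the relations: the distinct elements are
  {e, p, q, pq, p², q², q³, q⁴, q⁵, q⁶, q⁷, pq², pq³, pq⁴, pq⁵, pq⁶, pq⁷, p²q, p²q², p²q³, p²q⁴, p²q⁵, p²q⁶, p²q⁷}.
No further products give new elements, so |G| = 24.

Answer: 24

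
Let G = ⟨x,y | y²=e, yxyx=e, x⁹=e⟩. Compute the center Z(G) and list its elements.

An element z ∈ Z(G) iff z commutes with every generator.
For example e is central: e·x = x = x·e; e·y = y = y·e.
Whereas x ∉ Z(G) since x·y = xy ≠ x⁸y = y·x.
Checking each of the 18 elements this way gives Z(G) = {e}, of order 1.

Answer: {e}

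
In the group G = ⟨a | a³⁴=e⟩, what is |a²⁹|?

Compute successive powers until reaching e:
  (a²⁹)¹ = a²⁹, (a²⁹)² = a²⁴, (a²⁹)³ = a¹⁹, (a²⁹)⁴ = a¹⁴, (a²⁹)⁵ = a⁹, (a²⁹)⁶ = a⁴, (a²⁹)⁷ = a³³, (a²⁹)⁸ = a²⁸, (a²⁹)⁹ = a²³, (a²⁹)¹⁰ = a¹⁸, (a²⁹)¹¹ = a¹³, (a²⁹)¹² = a⁸, (a²⁹)¹³ = a³, (a²⁹)¹⁴ = a³², (a²⁹)¹⁵ = a²⁷, (a²⁹)¹⁶ = a²², (a²⁹)¹⁷ = a¹⁷, (a²⁹)¹⁸ = a¹², (a²⁹)¹⁹ = a⁷, (a²⁹)²⁰ = a², (a²⁹)²¹ = a³¹, (a²⁹)²² = a²⁶, (a²⁹)²³ = a²¹, (a²⁹)²⁴ = a¹⁶, (a²⁹)²⁵ = a¹¹, (a²⁹)²⁶ = a⁶, (a²⁹)²⁷ = a, (a²⁹)²⁸ = a³⁰, (a²⁹)²⁹ = a²⁵, (a²⁹)³⁰ = a²⁰, (a²⁹)³¹ = a¹⁵, (a²⁹)³² = a¹⁰, (a²⁹)³³ = a⁵, (a²⁹)³⁴ = e.
The smallest positive k with (a²⁹)ᵏ = e is 34.

Answer: 34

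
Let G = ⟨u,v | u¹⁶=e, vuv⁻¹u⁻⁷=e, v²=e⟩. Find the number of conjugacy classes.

The conjugacy classes (representative and size) are:
  [e] (size 1), [u] (size 2), [u¹⁴] (size 2), [u³] (size 2), [u⁴] (size 2), [u¹⁰] (size 2), [u⁸] (size 1), [u⁹] (size 2), [u¹¹] (size 2), [u¹⁰v] (size 8), [uv] (size 8).
Class equation: 1 + 2 + 2 + 2 + 2 + 2 + 1 + 2 + 2 + 8 + 8 = 32 = |G|. So G has 11 conjugacy classes.

Answer: 11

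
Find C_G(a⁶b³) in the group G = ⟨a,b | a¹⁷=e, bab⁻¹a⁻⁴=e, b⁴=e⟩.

⟨a⁶b³⟩ ⊆ C_G(a⁶b³) since powers of a⁶b³ commute with a⁶b³; so |C_G(a⁶b³)| ≥ |⟨a⁶b³⟩| = 4.
By orbit–stabilizer, |C_G(a⁶b³)| = |G| / |conj. class of a⁶b³| = 68 / 17 = 4.
The 4 elements commuting with a⁶b³ are {e, a⁶b³, a¹⁰b, a¹⁶b²}.

Answer: {e, a⁶b³, a¹⁰b, a¹⁶b²}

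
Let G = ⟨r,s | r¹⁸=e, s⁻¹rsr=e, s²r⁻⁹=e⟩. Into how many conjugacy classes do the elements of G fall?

The conjugacy classes (representative and size) are:
  [e] (size 1), [r¹⁷] (size 2), [r¹⁶] (size 2), [r³] (size 2), [r¹⁴] (size 2), [r¹³] (size 2), [r¹²] (size 2), [r¹¹] (size 2), [r¹⁰] (size 2), [r⁹] (size 1), [r⁸s] (size 9), [rs] (size 9).
Class equation: 1 + 2 + 2 + 2 + 2 + 2 + 2 + 2 + 2 + 1 + 9 + 9 = 36 = |G|. So G has 12 conjugacy classes.

Answer: 12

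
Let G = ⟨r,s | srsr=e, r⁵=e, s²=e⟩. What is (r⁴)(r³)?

Compute (r⁴) · (r³) by multiplying left to right and reducing via the relations at each step:
  (r⁴) · r³ = r²

Answer: r²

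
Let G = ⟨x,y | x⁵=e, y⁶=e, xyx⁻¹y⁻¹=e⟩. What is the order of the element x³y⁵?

Compute successive powers until reaching e:
  (x³y⁵)¹ = x³y⁵, (x³y⁵)² = xy⁴, (x³y⁵)³ = x⁴y³, (x³y⁵)⁴ = x²y², (x³y⁵)⁵ = y, (x³y⁵)⁶ = x³, (x³y⁵)⁷ = xy⁵, (x³y⁵)⁸ = x⁴y⁴, (x³y⁵)⁹ = x²y³, (x³y⁵)¹⁰ = y², (x³y⁵)¹¹ = x³y, (x³y⁵)¹² = x, (x³y⁵)¹³ = x⁴y⁵, (x³y⁵)¹⁴ = x²y⁴, (x³y⁵)¹⁵ = y³, (x³y⁵)¹⁶ = x³y², (x³y⁵)¹⁷ = xy, (x³y⁵)¹⁸ = x⁴, (x³y⁵)¹⁹ = x²y⁵, (x³y⁵)²⁰ = y⁴, (x³y⁵)²¹ = x³y³, (x³y⁵)²² = xy², (x³y⁵)²³ = x⁴y, (x³y⁵)²⁴ = x², (x³y⁵)²⁵ = y⁵, (x³y⁵)²⁶ = x³y⁴, (x³y⁵)²⁷ = xy³, (x³y⁵)²⁸ = x⁴y², (x³y⁵)²⁹ = x²y, (x³y⁵)³⁰ = e.
The smallest positive k with (x³y⁵)ᵏ = e is 30.

Answer: 30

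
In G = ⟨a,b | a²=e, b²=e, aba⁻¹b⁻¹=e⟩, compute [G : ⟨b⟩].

First find ord(b) by computing successive powers:
  b¹ = b, b² = e.
So |⟨b⟩| = ord(b) = 2. With |G| = 4, by Lagrange [G : ⟨b⟩] = 4/2 = 2.

Answer: 2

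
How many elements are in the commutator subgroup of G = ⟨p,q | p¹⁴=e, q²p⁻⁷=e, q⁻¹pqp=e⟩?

G' = [G, G] is generated by all commutators. The generator-pair commutators are: [p, q] = p².
The subgroup they normally generate is {e, p², p⁴, p⁶, p⁸, p¹⁰, p¹²}, of order 7.
Check: |G/G'| = 28/7 = 4 is the order of the abelianisation.

Answer: 7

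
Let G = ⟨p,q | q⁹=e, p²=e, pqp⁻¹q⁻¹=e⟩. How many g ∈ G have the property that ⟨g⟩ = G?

G is cyclic of order 18. An element generates G iff its order is 18, and a cyclic group of order 18 has exactly φ(18) = 6 such elements.

Answer: 6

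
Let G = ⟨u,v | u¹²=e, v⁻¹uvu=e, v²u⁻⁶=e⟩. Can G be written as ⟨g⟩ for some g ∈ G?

Every cyclic group is abelian. But u·v = uv while v·u = u⁵v⁻¹, so u·v ≠ v·u and G is not abelian. Hence G is not cyclic.

Answer: No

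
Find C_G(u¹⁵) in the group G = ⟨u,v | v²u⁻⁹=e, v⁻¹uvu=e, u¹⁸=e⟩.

⟨u¹⁵⟩ ⊆ C_G(u¹⁵) since powers of u¹⁵ commute with u¹⁵; so |C_G(u¹⁵)| ≥ |⟨u¹⁵⟩| = 6.
By orbit–stabilizer, |C_G(u¹⁵)| = |G| / |conj. class of u¹⁵| = 36 / 2 = 18.
The 18 elements commuting with u¹⁵ are {e, u, u², u³, u⁴, u⁵, u⁶, u⁷, u⁸, u⁹, u¹⁰, u¹¹, u¹², u¹³, u¹⁴, u¹⁵, u¹⁶, u¹⁷}.

Answer: {e, u, u², u³, u⁴, u⁵, u⁶, u⁷, u⁸, u⁹, u¹⁰, u¹¹, u¹², u¹³, u¹⁴, u¹⁵, u¹⁶, u¹⁷}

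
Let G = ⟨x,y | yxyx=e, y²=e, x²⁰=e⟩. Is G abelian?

x·y = xy but y·x = x¹⁹y, so x·y ≠ y·x and G is not abelian.

Answer: No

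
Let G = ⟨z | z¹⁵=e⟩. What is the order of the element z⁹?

Compute successive powers until reaching e:
  (z⁹)¹ = z⁹, (z⁹)² = z³, (z⁹)³ = z¹², (z⁹)⁴ = z⁶, (z⁹)⁵ = e.
The smallest positive k with (z⁹)ᵏ = e is 5.

Answer: 5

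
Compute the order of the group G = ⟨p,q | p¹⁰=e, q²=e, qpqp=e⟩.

Enumerate words in the generators, reducing via the relations: the distinct elements are
  {e, p, q, pq, p², p³, p⁴, p⁵, p⁶, p⁷, p⁸, p⁹, p²q, p³q, p⁴q, p⁵q, p⁶q, p⁷q, p⁸q, p⁹q}.
No further products give new elements, so |G| = 20.

Answer: 20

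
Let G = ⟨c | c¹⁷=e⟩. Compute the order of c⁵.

Compute successive powers until reaching e:
  (c⁵)¹ = c⁵, (c⁵)² = c¹⁰, (c⁵)³ = c¹⁵, (c⁵)⁴ = c³, (c⁵)⁵ = c⁸, (c⁵)⁶ = c¹³, (c⁵)⁷ = c, (c⁵)⁸ = c⁶, (c⁵)⁹ = c¹¹, (c⁵)¹⁰ = c¹⁶, (c⁵)¹¹ = c⁴, (c⁵)¹² = c⁹, (c⁵)¹³ = c¹⁴, (c⁵)¹⁴ = c², (c⁵)¹⁵ = c⁷, (c⁵)¹⁶ = c¹², (c⁵)¹⁷ = e.
The smallest positive k with (c⁵)ᵏ = e is 17.

Answer: 17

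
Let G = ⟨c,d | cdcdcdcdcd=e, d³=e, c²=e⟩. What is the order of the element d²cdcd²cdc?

Compute successive powers until reaching e:
  (d²cdcd²cdc)¹ = d²cdcd²cdc, (d²cdcd²cdc)² = cd²cd, (d²cdcd²cdc)³ = d²cdc, (d²cdcd²cdc)⁴ = cd²cdcd²cd, (d²cdcd²cdc)⁵ = e.
The smallest positive k with (d²cdcd²cdc)ᵏ = e is 5.

Answer: 5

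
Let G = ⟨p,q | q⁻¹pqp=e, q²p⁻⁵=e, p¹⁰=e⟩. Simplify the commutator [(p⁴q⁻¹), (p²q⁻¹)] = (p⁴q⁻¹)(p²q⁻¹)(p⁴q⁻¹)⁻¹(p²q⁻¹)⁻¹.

[(p⁴q⁻¹), (p²q⁻¹)] = (p⁴q⁻¹)·(p²q⁻¹)·(p⁴q⁻¹)⁻¹·(p²q⁻¹)⁻¹.
  (p⁴q⁻¹) · (p²q⁻¹) = p⁷
  (p⁷) · (p⁴q) = pq
  (pq) · (p²q) = p⁴

Answer: p⁴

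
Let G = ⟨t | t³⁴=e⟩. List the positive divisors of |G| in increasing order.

|G| = 34 = 2 · 17. By Lagrange's theorem the order of any subgroup divides 34; the divisors of 34 are 1, 2, 17, 34.

Answer: 1, 2, 17, 34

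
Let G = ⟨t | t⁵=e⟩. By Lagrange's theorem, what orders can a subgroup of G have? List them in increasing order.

|G| = 5 = 5. By Lagrange's theorem the order of any subgroup divides 5; the divisors of 5 are 1, 5.

Answer: 1, 5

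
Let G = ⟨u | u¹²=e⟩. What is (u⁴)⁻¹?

The order of (u⁴) is 3 (smallest k with (u⁴)ᵏ = e), so (u⁴)⁻¹ = (u⁴)² = u⁸.
Check: (u⁴) · (u⁸) → (u⁴) · u⁸ = e, giving e as required.

Answer: u⁸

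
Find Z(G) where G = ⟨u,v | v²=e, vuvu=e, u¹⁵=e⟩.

An element z ∈ Z(G) iff z commutes with every generator.
For example e is central: e·u = u = u·e; e·v = v = v·e.
Whereas u ∉ Z(G) since u·v = uv ≠ u¹⁴v = v·u.
Checking each of the 30 elements this way gives Z(G) = {e}, of order 1.

Answer: {e}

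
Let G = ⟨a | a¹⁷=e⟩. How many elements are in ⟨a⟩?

|⟨a⟩| equals the order of a. Compute successive powers until reaching e:
  a¹ = a, a² = a², a³ = a³, a⁴ = a⁴, a⁵ = a⁵, a⁶ = a⁶, a⁷ = a⁷, a⁸ = a⁸, a⁹ = a⁹, a¹⁰ = a¹⁰, a¹¹ = a¹¹, a¹² = a¹², a¹³ = a¹³, a¹⁴ = a¹⁴, a¹⁵ = a¹⁵, a¹⁶ = a¹⁶, a¹⁷ = e.
The smallest positive k with aᵏ = e is 17, so |⟨a⟩| = 17.

Answer: 17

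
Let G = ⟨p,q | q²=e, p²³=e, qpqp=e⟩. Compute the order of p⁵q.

Compute successive powers until reaching e:
  (p⁵q)¹ = p⁵q, (p⁵q)² = e.
The smallest positive k with (p⁵q)ᵏ = e is 2.

Answer: 2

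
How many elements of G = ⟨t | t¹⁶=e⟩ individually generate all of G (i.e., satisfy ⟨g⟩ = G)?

G is cyclic of order 16. An element generates G iff its order is 16, and a cyclic group of order 16 has exactly φ(16) = 8 such elements.

Answer: 8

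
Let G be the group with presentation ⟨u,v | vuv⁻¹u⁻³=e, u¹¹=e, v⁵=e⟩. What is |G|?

Enumerate words in the generators, reducing via the relations: the distinct elements are
  {e, u, v, uv, u², u³, u⁴, u⁵, u⁶, u⁷, u⁸, u⁹, v², v³, v⁴, uv², uv³, uv⁴, u²v, u³v, u¹⁰, u⁴v, u⁵v, u⁶v, u⁷v, u⁸v, u⁹v, u²v², u²v³, u²v⁴, u³v², u³v³, u³v⁴, u¹⁰v, u⁴v², u⁴v³, u⁴v⁴, u⁵v², u⁵v³, u⁵v⁴, u⁶v², u⁶v³, u⁶v⁴, u⁷v², u⁷v³, u⁷v⁴, u⁸v², u⁸v³, u⁸v⁴, u⁹v², u⁹v³, u⁹v⁴, u¹⁰v², u¹⁰v³, u¹⁰v⁴}.
No further products give new elements, so |G| = 55.

Answer: 55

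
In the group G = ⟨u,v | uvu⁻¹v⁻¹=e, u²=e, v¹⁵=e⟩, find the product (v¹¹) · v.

Compute (v¹¹) · v by multiplying left to right and reducing via the relations at each step:
  (v¹¹) · v = v¹²

Answer: v¹²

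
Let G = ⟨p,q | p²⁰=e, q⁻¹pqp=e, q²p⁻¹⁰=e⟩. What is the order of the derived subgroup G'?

G' = [G, G] is generated by all commutators. The generator-pair commutators are: [p, q] = p².
The subgroup they normally generate is {e, p², p⁴, p⁶, p⁸, p¹⁰, p¹², p¹⁴, p¹⁶, p¹⁸}, of order 10.
Check: |G/G'| = 40/10 = 4 is the order of the abelianisation.

Answer: 10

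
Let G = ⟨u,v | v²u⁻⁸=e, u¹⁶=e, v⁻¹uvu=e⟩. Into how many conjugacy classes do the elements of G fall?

The conjugacy classes (representative and size) are:
  [e] (size 1), [u] (size 2), [u¹⁴] (size 2), [u³] (size 2), [u¹²] (size 2), [u⁵] (size 2), [u¹⁰] (size 2), [u⁷] (size 2), [u⁸] (size 1), [u⁶v] (size 8), [u³v⁻¹] (size 8).
Class equation: 1 + 2 + 2 + 2 + 2 + 2 + 2 + 2 + 1 + 8 + 8 = 32 = |G|. So G has 11 conjugacy classes.

Answer: 11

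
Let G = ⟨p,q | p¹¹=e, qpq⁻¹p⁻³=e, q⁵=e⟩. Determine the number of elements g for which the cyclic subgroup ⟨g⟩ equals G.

⟨g⟩ = G would require ord(g) = |G| = 55, but the maximum element order in G is 11 < 55. So G is not cyclic and no single element generates it: the count is 0.

Answer: 0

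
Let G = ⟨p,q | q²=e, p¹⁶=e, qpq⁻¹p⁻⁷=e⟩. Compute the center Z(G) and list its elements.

An element z ∈ Z(G) iff z commutes with every generator.
For example p⁸ is central: (p⁸)·p = p⁹ = p·(p⁸); (p⁸)·q = p⁸q = q·(p⁸).
Whereas p ∉ Z(G) since p·q = pq ≠ p⁷q = q·p.
Checking each of the 32 elements this way gives Z(G) = {e, p⁸}, of order 2.

Answer: {e, p⁸}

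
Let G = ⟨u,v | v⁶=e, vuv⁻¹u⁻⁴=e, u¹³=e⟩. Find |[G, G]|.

G' = [G, G] is generated by all commutators. The generator-pair commutators are: [u, v] = u¹⁰.
The subgroup they normally generate is {e, u, u², u³, u⁴, u⁵, u⁶, u⁷, u⁸, u⁹, u¹⁰, u¹¹, u¹²}, of order 13.
Check: |G/G'| = 78/13 = 6 is the order of the abelianisation.

Answer: 13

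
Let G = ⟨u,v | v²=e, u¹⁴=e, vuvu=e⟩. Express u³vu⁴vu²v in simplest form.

Multiply left to right, reducing at each step:
  (u³) · v = u³v
  (u³v) · u⁴ = u¹³v
  (u¹³v) · v = u¹³
  (u¹³) · u² = u
  u · v = uv

Answer: uv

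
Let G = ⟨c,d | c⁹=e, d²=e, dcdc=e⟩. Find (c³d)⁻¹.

The order of (c³d) is 2 (smallest k with (c³d)ᵏ = e), so (c³d)⁻¹ = (c³d)¹ = c³d.
Check: (c³d) · (c³d) → (c³d) · c³ = d;   d · d = e, giving e as required.

Answer: c³d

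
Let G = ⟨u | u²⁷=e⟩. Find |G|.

G is generated by a single element, so G is cyclic. The relator gives u²⁷ = e and no smaller power is forced to be e, so the 27 powers {e, u, u², u³, u⁴, u⁵, u⁶, u⁷, u⁸, u⁹, u²², u²³, u²¹, u²⁰, u²⁴, u²⁵, u²⁶, u¹², u¹³, u¹¹, u¹⁰, u¹⁴, u¹⁵, u¹⁶, u¹⁷, u¹⁸, u¹⁹} are distinct. Hence |G| = 27.

Answer: 27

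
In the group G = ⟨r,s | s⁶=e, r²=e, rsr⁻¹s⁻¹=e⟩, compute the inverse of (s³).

The order of (s³) is 2 (smallest k with (s³)ᵏ = e), so (s³)⁻¹ = (s³)¹ = s³.
Check: (s³) · (s³) → (s³) · s³ = e, giving e as required.

Answer: s³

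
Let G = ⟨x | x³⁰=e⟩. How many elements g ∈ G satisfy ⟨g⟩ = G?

G is cyclic of order 30. An element generates G iff its order is 30, and a cyclic group of order 30 has exactly φ(30) = 8 such elements.

Answer: 8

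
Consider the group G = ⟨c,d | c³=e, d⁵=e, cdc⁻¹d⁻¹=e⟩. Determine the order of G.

Enumerate words in the generators, reducing via the relations: the distinct elements are
  {c, d, e, cd, c², d², d³, d⁴, cd², cd³, cd⁴, c²d, c²d², c²d³, c²d⁴}.
No further products give new elements, so |G| = 15.

Answer: 15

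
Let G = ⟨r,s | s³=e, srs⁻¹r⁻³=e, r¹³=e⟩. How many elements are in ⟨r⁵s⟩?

|⟨r⁵s⟩| equals the order of r⁵s. Compute successive powers until reaching e:
  (r⁵s)¹ = r⁵s, (r⁵s)² = r⁷s², (r⁵s)³ = e.
The smallest positive k with (r⁵s)ᵏ = e is 3, so |⟨r⁵s⟩| = 3.

Answer: 3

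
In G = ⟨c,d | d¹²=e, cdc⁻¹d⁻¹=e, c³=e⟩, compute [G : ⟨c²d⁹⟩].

First find ord(c²d⁹) by computing successive powers:
  (c²d⁹)¹ = c²d⁹, (c²d⁹)² = cd⁶, (c²d⁹)³ = d³, (c²d⁹)⁴ = c², (c²d⁹)⁵ = cd⁹, (c²d⁹)⁶ = d⁶, (c²d⁹)⁷ = c²d³, (c²d⁹)⁸ = c, (c²d⁹)⁹ = d⁹, (c²d⁹)¹⁰ = c²d⁶, (c²d⁹)¹¹ = cd³, (c²d⁹)¹² = e.
So |⟨c²d⁹⟩| = ord(c²d⁹) = 12. With |G| = 36, by Lagrange [G : ⟨c²d⁹⟩] = 36/12 = 3.

Answer: 3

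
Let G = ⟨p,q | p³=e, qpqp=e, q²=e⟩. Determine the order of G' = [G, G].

G' = [G, G] is generated by all commutators. The generator-pair commutators are: [p, q] = p².
The subgroup they normally generate is {e, p, p²}, of order 3.
Check: |G/G'| = 6/3 = 2 is the order of the abelianisation.

Answer: 3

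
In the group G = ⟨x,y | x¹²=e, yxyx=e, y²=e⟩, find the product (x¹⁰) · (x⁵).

Compute (x¹⁰) · (x⁵) by multiplying left to right and reducing via the relations at each step:
  (x¹⁰) · x⁵ = x³

Answer: x³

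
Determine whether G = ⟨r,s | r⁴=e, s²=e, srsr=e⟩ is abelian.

r·s = rs but s·r = r³s, so r·s ≠ s·r and G is not abelian.

Answer: No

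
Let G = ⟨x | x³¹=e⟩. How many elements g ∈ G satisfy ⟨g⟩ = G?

G is cyclic of order 31. An element generates G iff its order is 31, and a cyclic group of order 31 has exactly φ(31) = 30 such elements.

Answer: 30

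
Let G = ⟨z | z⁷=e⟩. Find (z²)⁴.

Compute successive powers of (z²), reducing at each step:
  (z²)²: (z²) · z² = z⁴
  (z²)³: (z⁴) · z² = z⁶
  (z²)⁴: (z⁶) · z² = z

Answer: z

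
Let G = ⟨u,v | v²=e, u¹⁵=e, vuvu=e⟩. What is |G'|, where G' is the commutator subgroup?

G' = [G, G] is generated by all commutators. The generator-pair commutators are: [u, v] = u².
The subgroup they normally generate is {e, u, u², u³, u⁴, u⁵, u⁶, u⁷, u⁸, u⁹, u¹⁰, u¹¹, u¹², u¹³, u¹⁴}, of order 15.
Check: |G/G'| = 30/15 = 2 is the order of the abelianisation.

Answer: 15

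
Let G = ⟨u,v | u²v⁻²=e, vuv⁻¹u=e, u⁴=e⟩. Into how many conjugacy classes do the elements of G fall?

The conjugacy classes (representative and size) are:
  [e] (size 1), [u³] (size 2), [u²] (size 1), [v⁻¹] (size 2), [uv] (size 2).
Class equation: 1 + 2 + 1 + 2 + 2 = 8 = |G|. So G has 5 conjugacy classes.

Answer: 5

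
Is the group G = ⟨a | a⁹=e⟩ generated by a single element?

|G| = 9. The element a has order 9 (its powers give 9 distinct elements), so ⟨a⟩ = G and G is cyclic.

Answer: Yes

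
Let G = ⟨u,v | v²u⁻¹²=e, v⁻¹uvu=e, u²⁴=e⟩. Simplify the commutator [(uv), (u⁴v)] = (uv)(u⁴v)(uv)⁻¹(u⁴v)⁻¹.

[(uv), (u⁴v)] = (uv)·(u⁴v)·(uv)⁻¹·(u⁴v)⁻¹.
  (uv) · (u⁴v) = u⁹
  (u⁹) · (uv⁻¹) = u¹⁰v⁻¹
  (u¹⁰v⁻¹) · (u⁴v⁻¹) = u¹⁸

Answer: u¹⁸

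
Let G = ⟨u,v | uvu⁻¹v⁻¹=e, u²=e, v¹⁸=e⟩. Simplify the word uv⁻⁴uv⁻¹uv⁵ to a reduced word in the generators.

Multiply left to right, reducing at each step:
  u · v⁻⁴ = uv¹⁴
  (uv¹⁴) · u = v¹⁴
  (v¹⁴) · v⁻¹ = v¹³
  (v¹³) · u = uv¹³
  (uv¹³) · v⁵ = u

Answer: u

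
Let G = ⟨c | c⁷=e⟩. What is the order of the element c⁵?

Compute successive powers until reaching e:
  (c⁵)¹ = c⁵, (c⁵)² = c³, (c⁵)³ = c, (c⁵)⁴ = c⁶, (c⁵)⁵ = c⁴, (c⁵)⁶ = c², (c⁵)⁷ = e.
The smallest positive k with (c⁵)ᵏ = e is 7.

Answer: 7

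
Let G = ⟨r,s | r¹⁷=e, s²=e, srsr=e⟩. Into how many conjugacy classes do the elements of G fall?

The conjugacy classes (representative and size) are:
  [e] (size 1), [r¹⁶] (size 2), [r²] (size 2), [r³] (size 2), [r¹³] (size 2), [r¹²] (size 2), [r⁶] (size 2), [r¹⁰] (size 2), [r⁹] (size 2), [r⁷s] (size 17).
Class equation: 1 + 2 + 2 + 2 + 2 + 2 + 2 + 2 + 2 + 17 = 34 = |G|. So G has 10 conjugacy classes.

Answer: 10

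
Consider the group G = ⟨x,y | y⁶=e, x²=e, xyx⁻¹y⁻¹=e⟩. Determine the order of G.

Enumerate words in the generators, reducing via the relations: the distinct elements are
  {e, x, y, xy, y², y³, y⁴, y⁵, xy², xy³, xy⁴, xy⁵}.
No further products give new elements, so |G| = 12.

Answer: 12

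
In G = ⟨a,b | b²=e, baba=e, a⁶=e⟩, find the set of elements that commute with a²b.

⟨a²b⟩ ⊆ C_G(a²b) since powers of a²b commute with a²b; so |C_G(a²b)| ≥ |⟨a²b⟩| = 2.
By orbit–stabilizer, |C_G(a²b)| = |G| / |conj. class of a²b| = 12 / 3 = 4.
The 4 elements commuting with a²b are {e, a³, a⁵b, a²b}.

Answer: {e, a³, a⁵b, a²b}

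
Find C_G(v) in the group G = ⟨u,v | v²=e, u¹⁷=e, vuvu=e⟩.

⟨v⟩ ⊆ C_G(v) since powers of v commute with v; so |C_G(v)| ≥ |⟨v⟩| = 2.
By orbit–stabilizer, |C_G(v)| = |G| / |conj. class of v| = 34 / 17 = 2.
The 2 elements commuting with v are {e, v}.

Answer: {e, v}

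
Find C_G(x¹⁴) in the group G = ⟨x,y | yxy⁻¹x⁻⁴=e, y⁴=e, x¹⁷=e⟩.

⟨x¹⁴⟩ ⊆ C_G(x¹⁴) since powers of x¹⁴ commute with x¹⁴; so |C_G(x¹⁴)| ≥ |⟨x¹⁴⟩| = 17.
By orbit–stabilizer, |C_G(x¹⁴)| = |G| / |conj. class of x¹⁴| = 68 / 4 = 17.
The 17 elements commuting with x¹⁴ are {e, x, x², x³, x⁴, x⁵, x⁶, x⁷, x⁸, x⁹, x¹⁰, x¹¹, x¹², x¹³, x¹⁴, x¹⁵, x¹⁶}.

Answer: {e, x, x², x³, x⁴, x⁵, x⁶, x⁷, x⁸, x⁹, x¹⁰, x¹¹, x¹², x¹³, x¹⁴, x¹⁵, x¹⁶}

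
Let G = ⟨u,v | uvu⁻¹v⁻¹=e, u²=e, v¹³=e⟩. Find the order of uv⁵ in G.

Compute successive powers until reaching e:
  (uv⁵)¹ = uv⁵, (uv⁵)² = v¹⁰, (uv⁵)³ = uv², (uv⁵)⁴ = v⁷, (uv⁵)⁵ = uv¹², (uv⁵)⁶ = v⁴, (uv⁵)⁷ = uv⁹, (uv⁵)⁸ = v, (uv⁵)⁹ = uv⁶, (uv⁵)¹⁰ = v¹¹, (uv⁵)¹¹ = uv³, (uv⁵)¹² = v⁸, (uv⁵)¹³ = u, (uv⁵)¹⁴ = v⁵, (uv⁵)¹⁵ = uv¹⁰, (uv⁵)¹⁶ = v², (uv⁵)¹⁷ = uv⁷, (uv⁵)¹⁸ = v¹², (uv⁵)¹⁹ = uv⁴, (uv⁵)²⁰ = v⁹, (uv⁵)²¹ = uv, (uv⁵)²² = v⁶, (uv⁵)²³ = uv¹¹, (uv⁵)²⁴ = v³, (uv⁵)²⁵ = uv⁸, (uv⁵)²⁶ = e.
The smallest positive k with (uv⁵)ᵏ = e is 26.

Answer: 26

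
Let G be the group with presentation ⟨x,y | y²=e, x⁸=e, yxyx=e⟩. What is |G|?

Enumerate words in the generators, reducing via the relations: the distinct elements are
  {e, x, y, xy, x², x³, x⁴, x⁵, x⁶, x⁷, x²y, x³y, x⁴y, x⁵y, x⁶y, x⁷y}.
No further products give new elements, so |G| = 16.

Answer: 16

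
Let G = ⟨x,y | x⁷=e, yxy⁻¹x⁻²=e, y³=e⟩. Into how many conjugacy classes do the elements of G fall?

The conjugacy classes (representative and size) are:
  [e] (size 1), [x²] (size 3), [x⁵] (size 3), [y] (size 7), [y²] (size 7).
Class equation: 1 + 3 + 3 + 7 + 7 = 21 = |G|. So G has 5 conjugacy classes.

Answer: 5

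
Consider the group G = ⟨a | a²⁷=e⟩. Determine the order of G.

G is generated by a single element, so G is cyclic. The relator gives a²⁷ = e and no smaller power is forced to be e, so the 27 powers {a, e, a², a³, a⁴, a⁵, a⁶, a⁷, a⁸, a⁹, a²², a²³, a²¹, a²⁰, a²⁴, a²⁵, a²⁶, a¹², a¹³, a¹¹, a¹⁰, a¹⁴, a¹⁵, a¹⁶, a¹⁷, a¹⁸, a¹⁹} are distinct. Hence |G| = 27.

Answer: 27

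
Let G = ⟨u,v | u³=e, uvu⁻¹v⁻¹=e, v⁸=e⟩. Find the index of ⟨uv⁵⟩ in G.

First find ord(uv⁵) by computing successive powers:
  (uv⁵)¹ = uv⁵, (uv⁵)² = u²v², (uv⁵)³ = v⁷, (uv⁵)⁴ = uv⁴, (uv⁵)⁵ = u²v, (uv⁵)⁶ = v⁶, (uv⁵)⁷ = uv³, (uv⁵)⁸ = u², (uv⁵)⁹ = v⁵, (uv⁵)¹⁰ = uv², (uv⁵)¹¹ = u²v⁷, (uv⁵)¹² = v⁴, (uv⁵)¹³ = uv, (uv⁵)¹⁴ = u²v⁶, (uv⁵)¹⁵ = v³, (uv⁵)¹⁶ = u, (uv⁵)¹⁷ = u²v⁵, (uv⁵)¹⁸ = v², (uv⁵)¹⁹ = uv⁷, (uv⁵)²⁰ = u²v⁴, (uv⁵)²¹ = v, (uv⁵)²² = uv⁶, (uv⁵)²³ = u²v³, (uv⁵)²⁴ = e.
So |⟨uv⁵⟩| = ord(uv⁵) = 24. With |G| = 24, by Lagrange [G : ⟨uv⁵⟩] = 24/24 = 1.

Answer: 1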